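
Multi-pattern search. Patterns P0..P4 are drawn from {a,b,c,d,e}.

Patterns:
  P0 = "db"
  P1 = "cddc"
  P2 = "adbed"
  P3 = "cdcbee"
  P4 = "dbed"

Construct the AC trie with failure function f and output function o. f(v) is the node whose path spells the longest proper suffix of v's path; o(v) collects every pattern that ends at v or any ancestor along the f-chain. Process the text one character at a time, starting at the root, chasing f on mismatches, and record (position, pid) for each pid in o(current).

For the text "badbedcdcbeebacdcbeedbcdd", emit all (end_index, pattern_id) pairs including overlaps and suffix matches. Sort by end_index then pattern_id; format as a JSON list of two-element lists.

Build automaton:
Trie nodes:
  n0 'ε': a→7 c→3 d→1
  n1 'd': b→2
  n2 'db': e→16  [P0 ends]
  n3 'c': d→4
  n4 'cd': c→12 d→5
  n5 'cdd': c→6
  n6 'cddc': ·  [P1 ends]
  n7 'a': d→8
  n8 'ad': b→9
  n9 'adb': e→10
  n10 'adbe': d→11
  n11 'adbed': ·  [P2 ends]
  n12 'cdc': b→13
  n13 'cdcb': e→14
  n14 'cdcbe': e→15
  n15 'cdcbee': ·  [P3 ends]
  n16 'dbe': d→17
  n17 'dbed': ·  [P4 ends]

BFS fail/out derivation:
  fail(1) 'd': from fail(0)=0 chase 'd': 0 ⇒ 0;  out=∅∪out(0)=∅
  fail(3) 'c': from fail(0)=0 chase 'c': 0 ⇒ 0;  out=∅∪out(0)=∅
  fail(7) 'a': from fail(0)=0 chase 'a': 0 ⇒ 0;  out=∅∪out(0)=∅
  fail(2) 'db': from fail(1)=0 chase 'b': 0 ⇒ 0;  out={0}∪out(0)={0}
  fail(4) 'cd': from fail(3)=0 chase 'd': 0 ⇒ 1;  out=∅∪out(1)=∅
  fail(8) 'ad': from fail(7)=0 chase 'd': 0 ⇒ 1;  out=∅∪out(1)=∅
  fail(5) 'cdd': from fail(4)=1 chase 'd': 1→0 ⇒ 1;  out=∅∪out(1)=∅
  fail(9) 'adb': from fail(8)=1 chase 'b': 1 ⇒ 2;  out=∅∪out(2)={0}
  fail(12) 'cdc': from fail(4)=1 chase 'c': 1→0 ⇒ 3;  out=∅∪out(3)=∅
  fail(16) 'dbe': from fail(2)=0 chase 'e': 0 ⇒ 0;  out=∅∪out(0)=∅
  fail(6) 'cddc': from fail(5)=1 chase 'c': 1→0 ⇒ 3;  out={1}∪out(3)={1}
  fail(10) 'adbe': from fail(9)=2 chase 'e': 2 ⇒ 16;  out=∅∪out(16)=∅
  fail(13) 'cdcb': from fail(12)=3 chase 'b': 3→0 ⇒ 0;  out=∅∪out(0)=∅
  fail(17) 'dbed': from fail(16)=0 chase 'd': 0 ⇒ 1;  out={4}∪out(1)={4}
  fail(11) 'adbed': from fail(10)=16 chase 'd': 16 ⇒ 17;  out={2}∪out(17)={2,4}
  fail(14) 'cdcbe': from fail(13)=0 chase 'e': 0 ⇒ 0;  out=∅∪out(0)=∅
  fail(15) 'cdcbee': from fail(14)=0 chase 'e': 0 ⇒ 0;  out={3}∪out(0)={3}

Scan:
[0] read 'b'  n0⇒n0
[1] read 'a'  n0⇒n7
[2] read 'd'  n7⇒n8
[3] read 'b'  n8⇒n9  → match P0@[2:3]
[4] read 'e'  n9⇒n10
[5] read 'd'  n10⇒n11  → match P2@[1:5],P4@[2:5]
[6] read 'c'  n11⇒n3 ·f
[7] read 'd'  n3⇒n4
[8] read 'c'  n4⇒n12
[9] read 'b'  n12⇒n13
[10] read 'e'  n13⇒n14
[11] read 'e'  n14⇒n15  → match P3@[6:11]
[12] read 'b'  n15⇒n0 ·f
[13] read 'a'  n0⇒n7
[14] read 'c'  n7⇒n3 ·f
[15] read 'd'  n3⇒n4
[16] read 'c'  n4⇒n12
[17] read 'b'  n12⇒n13
[18] read 'e'  n13⇒n14
[19] read 'e'  n14⇒n15  → match P3@[14:19]
[20] read 'd'  n15⇒n1 ·f
[21] read 'b'  n1⇒n2  → match P0@[20:21]
[22] read 'c'  n2⇒n3 ·f
[23] read 'd'  n3⇒n4
[24] read 'd'  n4⇒n5

All matches (sorted): [[3,0],[5,2],[5,4],[11,3],[19,3],[21,0]]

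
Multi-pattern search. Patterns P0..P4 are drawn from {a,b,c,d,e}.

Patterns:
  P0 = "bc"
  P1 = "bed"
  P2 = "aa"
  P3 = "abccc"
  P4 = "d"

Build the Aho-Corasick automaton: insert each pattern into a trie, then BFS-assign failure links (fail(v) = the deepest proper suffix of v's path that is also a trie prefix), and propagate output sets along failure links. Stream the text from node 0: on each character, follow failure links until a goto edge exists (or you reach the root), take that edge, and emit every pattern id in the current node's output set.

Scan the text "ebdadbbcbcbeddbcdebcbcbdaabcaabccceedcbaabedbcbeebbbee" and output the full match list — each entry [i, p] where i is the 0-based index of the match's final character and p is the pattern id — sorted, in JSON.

Construct AC machine:
Trie nodes:
  n0 'ε': a→5 b→1 d→11
  n1 'b': c→2 e→3
  n2 'bc': ·  [P0 ends]
  n3 'be': d→4
  n4 'bed': ·  [P1 ends]
  n5 'a': a→6 b→7
  n6 'aa': ·  [P2 ends]
  n7 'ab': c→8
  n8 'abc': c→9
  n9 'abcc': c→10
  n10 'abccc': ·  [P3 ends]
  n11 'd': ·  [P4 ends]

Failure links (BFS by depth):
  fail(1) 'b': from fail(0)=0 chase 'b': 0 ⇒ 0;  out=∅∪out(0)=∅
  fail(5) 'a': from fail(0)=0 chase 'a': 0 ⇒ 0;  out=∅∪out(0)=∅
  fail(11) 'd': from fail(0)=0 chase 'd': 0 ⇒ 0;  out={4}∪out(0)={4}
  fail(2) 'bc': from fail(1)=0 chase 'c': 0 ⇒ 0;  out={0}∪out(0)={0}
  fail(3) 'be': from fail(1)=0 chase 'e': 0 ⇒ 0;  out=∅∪out(0)=∅
  fail(6) 'aa': from fail(5)=0 chase 'a': 0 ⇒ 5;  out={2}∪out(5)={2}
  fail(7) 'ab': from fail(5)=0 chase 'b': 0 ⇒ 1;  out=∅∪out(1)=∅
  fail(4) 'bed': from fail(3)=0 chase 'd': 0 ⇒ 11;  out={1}∪out(11)={1,4}
  fail(8) 'abc': from fail(7)=1 chase 'c': 1 ⇒ 2;  out=∅∪out(2)={0}
  fail(9) 'abcc': from fail(8)=2 chase 'c': 2→0 ⇒ 0;  out=∅∪out(0)=∅
  fail(10) 'abccc': from fail(9)=0 chase 'c': 0 ⇒ 0;  out={3}∪out(0)={3}

Text stream:
[0] read 'e'  n0⇒n0
[1] read 'b'  n0⇒n1
[2] read 'd'  n1⇒n11 (via fail)  emit P4@[2:2]
[3] read 'a'  n11⇒n5 (via fail)
[4] read 'd'  n5⇒n11 (via fail)  emit P4@[4:4]
[5] read 'b'  n11⇒n1 (via fail)
[6] read 'b'  n1⇒n1 (via fail)
[7] read 'c'  n1⇒n2  emit P0@[6:7]
[8] read 'b'  n2⇒n1 (via fail)
[9] read 'c'  n1⇒n2  emit P0@[8:9]
[10] read 'b'  n2⇒n1 (via fail)
[11] read 'e'  n1⇒n3
[12] read 'd'  n3⇒n4  emit P1@[10:12],P4@[12:12]
[13] read 'd'  n4⇒n11 (via fail)  emit P4@[13:13]
[14] read 'b'  n11⇒n1 (via fail)
[15] read 'c'  n1⇒n2  emit P0@[14:15]
[16] read 'd'  n2⇒n11 (via fail)  emit P4@[16:16]
[17] read 'e'  n11⇒n0 (via fail)
[18] read 'b'  n0⇒n1
[19] read 'c'  n1⇒n2  emit P0@[18:19]
[20] read 'b'  n2⇒n1 (via fail)
[21] read 'c'  n1⇒n2  emit P0@[20:21]
[22] read 'b'  n2⇒n1 (via fail)
[23] read 'd'  n1⇒n11 (via fail)  emit P4@[23:23]
[24] read 'a'  n11⇒n5 (via fail)
[25] read 'a'  n5⇒n6  emit P2@[24:25]
[26] read 'b'  n6⇒n7 (via fail)
[27] read 'c'  n7⇒n8  emit P0@[26:27]
[28] read 'a'  n8⇒n5 (via fail)
[29] read 'a'  n5⇒n6  emit P2@[28:29]
[30] read 'b'  n6⇒n7 (via fail)
[31] read 'c'  n7⇒n8  emit P0@[30:31]
[32] read 'c'  n8⇒n9
[33] read 'c'  n9⇒n10  emit P3@[29:33]
[34] read 'e'  n10⇒n0 (via fail)
[35] read 'e'  n0⇒n0
[36] read 'd'  n0⇒n11  emit P4@[36:36]
[37] read 'c'  n11⇒n0 (via fail)
[38] read 'b'  n0⇒n1
[39] read 'a'  n1⇒n5 (via fail)
[40] read 'a'  n5⇒n6  emit P2@[39:40]
[41] read 'b'  n6⇒n7 (via fail)
[42] read 'e'  n7⇒n3 (via fail)
[43] read 'd'  n3⇒n4  emit P1@[41:43],P4@[43:43]
[44] read 'b'  n4⇒n1 (via fail)
[45] read 'c'  n1⇒n2  emit P0@[44:45]
[46] read 'b'  n2⇒n1 (via fail)
[47] read 'e'  n1⇒n3
[48] read 'e'  n3⇒n0 (via fail)
[49] read 'b'  n0⇒n1
[50] read 'b'  n1⇒n1 (via fail)
[51] read 'b'  n1⇒n1 (via fail)
[52] read 'e'  n1⇒n3
[53] read 'e'  n3⇒n0 (via fail)

All matches (sorted): [[2,4],[4,4],[7,0],[9,0],[12,1],[12,4],[13,4],[15,0],[16,4],[19,0],[21,0],[23,4],[25,2],[27,0],[29,2],[31,0],[33,3],[36,4],[40,2],[43,1],[43,4],[45,0]]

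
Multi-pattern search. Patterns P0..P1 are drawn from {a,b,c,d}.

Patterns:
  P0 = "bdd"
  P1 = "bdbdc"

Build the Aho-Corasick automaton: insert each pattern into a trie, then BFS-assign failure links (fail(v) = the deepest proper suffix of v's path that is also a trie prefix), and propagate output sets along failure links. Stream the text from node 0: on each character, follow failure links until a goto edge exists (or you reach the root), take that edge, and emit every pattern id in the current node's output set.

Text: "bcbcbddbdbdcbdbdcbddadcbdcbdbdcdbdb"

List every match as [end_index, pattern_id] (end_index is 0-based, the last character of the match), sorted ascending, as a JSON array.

Build automaton:
Trie nodes:
  0='ε' goto b→1
  1='b' goto d→2
  2='bd' goto b→4 d→3
  3='bdd' goto ·  [P0 ends]
  4='bdb' goto d→5
  5='bdbd' goto c→6
  6='bdbdc' goto ·  [P1 ends]

Failure links (BFS by depth):
  fail(1) 'b': from fail(0)=0 chase 'b': 0 ⇒ 0;  out=∅∪out(0)=∅
  fail(2) 'bd': from fail(1)=0 chase 'd': 0 ⇒ 0;  out=∅∪out(0)=∅
  fail(3) 'bdd': from fail(2)=0 chase 'd': 0 ⇒ 0;  out={0}∪out(0)={0}
  fail(4) 'bdb': from fail(2)=0 chase 'b': 0 ⇒ 1;  out=∅∪out(1)=∅
  fail(5) 'bdbd': from fail(4)=1 chase 'd': 1 ⇒ 2;  out=∅∪out(2)=∅
  fail(6) 'bdbdc': from fail(5)=2 chase 'c': 2→0 ⇒ 0;  out={1}∪out(0)={1}

Scan:
pos 0 'b': at 1
pos 1 'c': at 0 (via fail)
pos 2 'b': at 1
pos 3 'c': at 0 (via fail)
pos 4 'b': at 1
pos 5 'd': at 2
pos 6 'd': at 3  emit P0@[4:6]
pos 7 'b': at 1 (via fail)
pos 8 'd': at 2
pos 9 'b': at 4
pos 10 'd': at 5
pos 11 'c': at 6  emit P1@[7:11]
pos 12 'b': at 1 (via fail)
pos 13 'd': at 2
pos 14 'b': at 4
pos 15 'd': at 5
pos 16 'c': at 6  emit P1@[12:16]
pos 17 'b': at 1 (via fail)
pos 18 'd': at 2
pos 19 'd': at 3  emit P0@[17:19]
pos 20 'a': at 0 (via fail)
pos 21 'd': at 0
pos 22 'c': at 0
pos 23 'b': at 1
pos 24 'd': at 2
pos 25 'c': at 0 (via fail)
pos 26 'b': at 1
pos 27 'd': at 2
pos 28 'b': at 4
pos 29 'd': at 5
pos 30 'c': at 6  emit P1@[26:30]
pos 31 'd': at 0 (via fail)
pos 32 'b': at 1
pos 33 'd': at 2
pos 34 'b': at 4

Matches: [[6,0],[11,1],[16,1],[19,0],[30,1]]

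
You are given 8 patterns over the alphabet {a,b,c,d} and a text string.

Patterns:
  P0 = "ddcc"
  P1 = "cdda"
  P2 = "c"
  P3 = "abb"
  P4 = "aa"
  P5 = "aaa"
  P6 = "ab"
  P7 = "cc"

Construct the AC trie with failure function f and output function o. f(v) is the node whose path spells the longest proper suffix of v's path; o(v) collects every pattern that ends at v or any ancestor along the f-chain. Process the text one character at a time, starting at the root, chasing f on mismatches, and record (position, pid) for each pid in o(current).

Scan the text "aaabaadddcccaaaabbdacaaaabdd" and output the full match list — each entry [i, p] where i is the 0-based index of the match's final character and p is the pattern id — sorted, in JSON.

Build:
Trie (insert patterns):
  n0 'ε': a→9 c→5 d→1
  n1 'd': d→2
  n2 'dd': c→3
  n3 'ddc': c→4
  n4 'ddcc': ·  [P0 ends]
  n5 'c': c→14 d→6  [P2 ends]
  n6 'cd': d→7
  n7 'cdd': a→8
  n8 'cdda': ·  [P1 ends]
  n9 'a': a→12 b→10
  n10 'ab': b→11  [P6 ends]
  n11 'abb': ·  [P3 ends]
  n12 'aa': a→13  [P4 ends]
  n13 'aaa': ·  [P5 ends]
  n14 'cc': ·  [P7 ends]

BFS fail/out derivation:
  n1('d'): parent n0 fail=0; on 'd' 0 → fail=0;  out ∅∪∅=∅
  n5('c'): parent n0 fail=0; on 'c' 0 → fail=0;  out {2}∪∅={2}
  n9('a'): parent n0 fail=0; on 'a' 0 → fail=0;  out ∅∪∅=∅
  n2('dd'): parent n1 fail=0; on 'd' 0 → fail=1;  out ∅∪∅=∅
  n6('cd'): parent n5 fail=0; on 'd' 0 → fail=1;  out ∅∪∅=∅
  n10('ab'): parent n9 fail=0; on 'b' 0 → fail=0;  out {6}∪∅={6}
  n12('aa'): parent n9 fail=0; on 'a' 0 → fail=9;  out {4}∪∅={4}
  n14('cc'): parent n5 fail=0; on 'c' 0 → fail=5;  out {7}∪{2}={2,7}
  n3('ddc'): parent n2 fail=1; on 'c' 1→0 → fail=5;  out ∅∪{2}={2}
  n7('cdd'): parent n6 fail=1; on 'd' 1 → fail=2;  out ∅∪∅=∅
  n11('abb'): parent n10 fail=0; on 'b' 0 → fail=0;  out {3}∪∅={3}
  n13('aaa'): parent n12 fail=9; on 'a' 9 → fail=12;  out {5}∪{4}={4,5}
  n4('ddcc'): parent n3 fail=5; on 'c' 5 → fail=14;  out {0}∪{2,7}={0,2,7}
  n8('cdda'): parent n7 fail=2; on 'a' 2→1→0 → fail=9;  out {1}∪∅={1}

Text stream:
i=0 'a': node 0→9
i=1 'a': node 9→12  emit P4@[0:1]
i=2 'a': node 12→13  emit P4@[1:2],P5@[0:2]
i=3 'b': node 13→10 (via fail)  emit P6@[2:3]
i=4 'a': node 10→9 (via fail)
i=5 'a': node 9→12  emit P4@[4:5]
i=6 'd': node 12→1 (via fail)
i=7 'd': node 1→2
i=8 'd': node 2→2 (via fail)
i=9 'c': node 2→3  emit P2@[9:9]
i=10 'c': node 3→4  emit P0@[7:10],P2@[10:10],P7@[9:10]
i=11 'c': node 4→14 (via fail)  emit P2@[11:11],P7@[10:11]
i=12 'a': node 14→9 (via fail)
i=13 'a': node 9→12  emit P4@[12:13]
i=14 'a': node 12→13  emit P4@[13:14],P5@[12:14]
i=15 'a': node 13→13 (via fail)  emit P4@[14:15],P5@[13:15]
i=16 'b': node 13→10 (via fail)  emit P6@[15:16]
i=17 'b': node 10→11  emit P3@[15:17]
i=18 'd': node 11→1 (via fail)
i=19 'a': node 1→9 (via fail)
i=20 'c': node 9→5 (via fail)  emit P2@[20:20]
i=21 'a': node 5→9 (via fail)
i=22 'a': node 9→12  emit P4@[21:22]
i=23 'a': node 12→13  emit P4@[22:23],P5@[21:23]
i=24 'a': node 13→13 (via fail)  emit P4@[23:24],P5@[22:24]
i=25 'b': node 13→10 (via fail)  emit P6@[24:25]
i=26 'd': node 10→1 (via fail)
i=27 'd': node 1→2

Result: [[1,4],[2,4],[2,5],[3,6],[5,4],[9,2],[10,0],[10,2],[10,7],[11,2],[11,7],[13,4],[14,4],[14,5],[15,4],[15,5],[16,6],[17,3],[20,2],[22,4],[23,4],[23,5],[24,4],[24,5],[25,6]]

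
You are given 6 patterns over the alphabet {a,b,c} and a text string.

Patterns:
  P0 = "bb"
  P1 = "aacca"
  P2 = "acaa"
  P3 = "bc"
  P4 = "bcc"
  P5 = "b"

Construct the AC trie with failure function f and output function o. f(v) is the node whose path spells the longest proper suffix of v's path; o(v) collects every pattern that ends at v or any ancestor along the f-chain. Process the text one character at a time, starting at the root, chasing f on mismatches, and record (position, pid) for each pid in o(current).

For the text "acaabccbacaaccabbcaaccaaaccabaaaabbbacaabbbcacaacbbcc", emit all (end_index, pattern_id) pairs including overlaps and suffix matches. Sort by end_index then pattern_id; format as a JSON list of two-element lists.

Build automaton:
Trie (insert patterns):
  n0 'ε': a→3 b→1
  n1 'b': b→2 c→11  [P5 ends]
  n2 'bb': ·  [P0 ends]
  n3 'a': a→4 c→8
  n4 'aa': c→5
  n5 'aac': c→6
  n6 'aacc': a→7
  n7 'aacca': ·  [P1 ends]
  n8 'ac': a→9
  n9 'aca': a→10
  n10 'acaa': ·  [P2 ends]
  n11 'bc': c→12  [P3 ends]
  n12 'bcc': ·  [P4 ends]

BFS fail/out derivation:
  n1('b'): parent n0 fail=0; on 'b' 0 → fail=0;  out {5}∪∅={5}
  n3('a'): parent n0 fail=0; on 'a' 0 → fail=0;  out ∅∪∅=∅
  n2('bb'): parent n1 fail=0; on 'b' 0 → fail=1;  out {0}∪{5}={0,5}
  n4('aa'): parent n3 fail=0; on 'a' 0 → fail=3;  out ∅∪∅=∅
  n8('ac'): parent n3 fail=0; on 'c' 0 → fail=0;  out ∅∪∅=∅
  n11('bc'): parent n1 fail=0; on 'c' 0 → fail=0;  out {3}∪∅={3}
  n5('aac'): parent n4 fail=3; on 'c' 3 → fail=8;  out ∅∪∅=∅
  n9('aca'): parent n8 fail=0; on 'a' 0 → fail=3;  out ∅∪∅=∅
  n12('bcc'): parent n11 fail=0; on 'c' 0 → fail=0;  out {4}∪∅={4}
  n6('aacc'): parent n5 fail=8; on 'c' 8→0 → fail=0;  out ∅∪∅=∅
  n10('acaa'): parent n9 fail=3; on 'a' 3 → fail=4;  out {2}∪∅={2}
  n7('aacca'): parent n6 fail=0; on 'a' 0 → fail=3;  out {1}∪∅={1}

Text stream:
pos 0 'a': at 3
pos 1 'c': at 8
pos 2 'a': at 9
pos 3 'a': at 10  emit P2@[0:3]
pos 4 'b': at 1 ·f  emit P5@[4:4]
pos 5 'c': at 11  emit P3@[4:5]
pos 6 'c': at 12  emit P4@[4:6]
pos 7 'b': at 1 ·f  emit P5@[7:7]
pos 8 'a': at 3 ·f
pos 9 'c': at 8
pos 10 'a': at 9
pos 11 'a': at 10  emit P2@[8:11]
pos 12 'c': at 5 ·f
pos 13 'c': at 6
pos 14 'a': at 7  emit P1@[10:14]
pos 15 'b': at 1 ·f  emit P5@[15:15]
pos 16 'b': at 2  emit P0@[15:16],P5@[16:16]
pos 17 'c': at 11 ·f  emit P3@[16:17]
pos 18 'a': at 3 ·f
pos 19 'a': at 4
pos 20 'c': at 5
pos 21 'c': at 6
pos 22 'a': at 7  emit P1@[18:22]
pos 23 'a': at 4 ·f
pos 24 'a': at 4 ·f
pos 25 'c': at 5
pos 26 'c': at 6
pos 27 'a': at 7  emit P1@[23:27]
pos 28 'b': at 1 ·f  emit P5@[28:28]
pos 29 'a': at 3 ·f
pos 30 'a': at 4
pos 31 'a': at 4 ·f
pos 32 'a': at 4 ·f
pos 33 'b': at 1 ·f  emit P5@[33:33]
pos 34 'b': at 2  emit P0@[33:34],P5@[34:34]
pos 35 'b': at 2 ·f  emit P0@[34:35],P5@[35:35]
pos 36 'a': at 3 ·f
pos 37 'c': at 8
pos 38 'a': at 9
pos 39 'a': at 10  emit P2@[36:39]
pos 40 'b': at 1 ·f  emit P5@[40:40]
pos 41 'b': at 2  emit P0@[40:41],P5@[41:41]
pos 42 'b': at 2 ·f  emit P0@[41:42],P5@[42:42]
pos 43 'c': at 11 ·f  emit P3@[42:43]
pos 44 'a': at 3 ·f
pos 45 'c': at 8
pos 46 'a': at 9
pos 47 'a': at 10  emit P2@[44:47]
pos 48 'c': at 5 ·f
pos 49 'b': at 1 ·f  emit P5@[49:49]
pos 50 'b': at 2  emit P0@[49:50],P5@[50:50]
pos 51 'c': at 11 ·f  emit P3@[50:51]
pos 52 'c': at 12  emit P4@[50:52]

Result: [[3,2],[4,5],[5,3],[6,4],[7,5],[11,2],[14,1],[15,5],[16,0],[16,5],[17,3],[22,1],[27,1],[28,5],[33,5],[34,0],[34,5],[35,0],[35,5],[39,2],[40,5],[41,0],[41,5],[42,0],[42,5],[43,3],[47,2],[49,5],[50,0],[50,5],[51,3],[52,4]]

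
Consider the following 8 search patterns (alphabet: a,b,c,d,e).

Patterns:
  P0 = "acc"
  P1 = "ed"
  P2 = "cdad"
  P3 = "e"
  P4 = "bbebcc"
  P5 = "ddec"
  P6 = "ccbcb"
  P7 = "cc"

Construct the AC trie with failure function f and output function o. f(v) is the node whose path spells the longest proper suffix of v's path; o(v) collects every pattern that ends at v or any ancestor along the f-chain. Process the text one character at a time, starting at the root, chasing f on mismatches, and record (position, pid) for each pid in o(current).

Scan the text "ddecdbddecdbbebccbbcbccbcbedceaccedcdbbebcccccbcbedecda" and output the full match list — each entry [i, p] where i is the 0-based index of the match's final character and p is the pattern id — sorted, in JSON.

Build automaton:
Trie (insert patterns):
  n0 'ε': a→1 b→10 c→6 d→16 e→4
  n1 'a': c→2
  n2 'ac': c→3
  n3 'acc': ·  ←P0
  n4 'e': d→5  ←P3
  n5 'ed': ·  ←P1
  n6 'c': c→20 d→7
  n7 'cd': a→8
  n8 'cda': d→9
  n9 'cdad': ·  ←P2
  n10 'b': b→11
  n11 'bb': e→12
  n12 'bbe': b→13
  n13 'bbeb': c→14
  n14 'bbebc': c→15
  n15 'bbebcc': ·  ←P4
  n16 'd': d→17
  n17 'dd': e→18
  n18 'dde': c→19
  n19 'ddec': ·  ←P5
  n20 'cc': b→21  ←P7
  n21 'ccb': c→22
  n22 'ccbc': b→23
  n23 'ccbcb': ·  ←P6

BFS fail/out derivation:
  fail(1) 'a': from fail(0)=0 chase 'a': 0 ⇒ 0;  out=∅∪out(0)=∅
  fail(4) 'e': from fail(0)=0 chase 'e': 0 ⇒ 0;  out={3}∪out(0)={3}
  fail(6) 'c': from fail(0)=0 chase 'c': 0 ⇒ 0;  out=∅∪out(0)=∅
  fail(10) 'b': from fail(0)=0 chase 'b': 0 ⇒ 0;  out=∅∪out(0)=∅
  fail(16) 'd': from fail(0)=0 chase 'd': 0 ⇒ 0;  out=∅∪out(0)=∅
  fail(2) 'ac': from fail(1)=0 chase 'c': 0 ⇒ 6;  out=∅∪out(6)=∅
  fail(5) 'ed': from fail(4)=0 chase 'd': 0 ⇒ 16;  out={1}∪out(16)={1}
  fail(7) 'cd': from fail(6)=0 chase 'd': 0 ⇒ 16;  out=∅∪out(16)=∅
  fail(11) 'bb': from fail(10)=0 chase 'b': 0 ⇒ 10;  out=∅∪out(10)=∅
  fail(17) 'dd': from fail(16)=0 chase 'd': 0 ⇒ 16;  out=∅∪out(16)=∅
  fail(20) 'cc': from fail(6)=0 chase 'c': 0 ⇒ 6;  out={7}∪out(6)={7}
  fail(3) 'acc': from fail(2)=6 chase 'c': 6 ⇒ 20;  out={0}∪out(20)={0,7}
  fail(8) 'cda': from fail(7)=16 chase 'a': 16→0 ⇒ 1;  out=∅∪out(1)=∅
  fail(12) 'bbe': from fail(11)=10 chase 'e': 10→0 ⇒ 4;  out=∅∪out(4)={3}
  fail(18) 'dde': from fail(17)=16 chase 'e': 16→0 ⇒ 4;  out=∅∪out(4)={3}
  fail(21) 'ccb': from fail(20)=6 chase 'b': 6→0 ⇒ 10;  out=∅∪out(10)=∅
  fail(9) 'cdad': from fail(8)=1 chase 'd': 1→0 ⇒ 16;  out={2}∪out(16)={2}
  fail(13) 'bbeb': from fail(12)=4 chase 'b': 4→0 ⇒ 10;  out=∅∪out(10)=∅
  fail(19) 'ddec': from fail(18)=4 chase 'c': 4→0 ⇒ 6;  out={5}∪out(6)={5}
  fail(22) 'ccbc': from fail(21)=10 chase 'c': 10→0 ⇒ 6;  out=∅∪out(6)=∅
  fail(14) 'bbebc': from fail(13)=10 chase 'c': 10→0 ⇒ 6;  out=∅∪out(6)=∅
  fail(23) 'ccbcb': from fail(22)=6 chase 'b': 6→0 ⇒ 10;  out={6}∪out(10)={6}
  fail(15) 'bbebcc': from fail(14)=6 chase 'c': 6 ⇒ 20;  out={4}∪out(20)={4,7}

Run:
i=0 'd': node 0→16
i=1 'd': node 16→17
i=2 'e': node 17→18  emit P3@[2:2]
i=3 'c': node 18→19  emit P5@[0:3]
i=4 'd': node 19→7 (via fail)
i=5 'b': node 7→10 (via fail)
i=6 'd': node 10→16 (via fail)
i=7 'd': node 16→17
i=8 'e': node 17→18  emit P3@[8:8]
i=9 'c': node 18→19  emit P5@[6:9]
i=10 'd': node 19→7 (via fail)
i=11 'b': node 7→10 (via fail)
i=12 'b': node 10→11
i=13 'e': node 11→12  emit P3@[13:13]
i=14 'b': node 12→13
i=15 'c': node 13→14
i=16 'c': node 14→15  emit P4@[11:16],P7@[15:16]
i=17 'b': node 15→21 (via fail)
i=18 'b': node 21→11 (via fail)
i=19 'c': node 11→6 (via fail)
i=20 'b': node 6→10 (via fail)
i=21 'c': node 10→6 (via fail)
i=22 'c': node 6→20  emit P7@[21:22]
i=23 'b': node 20→21
i=24 'c': node 21→22
i=25 'b': node 22→23  emit P6@[21:25]
i=26 'e': node 23→4 (via fail)  emit P3@[26:26]
i=27 'd': node 4→5  emit P1@[26:27]
i=28 'c': node 5→6 (via fail)
i=29 'e': node 6→4 (via fail)  emit P3@[29:29]
i=30 'a': node 4→1 (via fail)
i=31 'c': node 1→2
i=32 'c': node 2→3  emit P0@[30:32],P7@[31:32]
i=33 'e': node 3→4 (via fail)  emit P3@[33:33]
i=34 'd': node 4→5  emit P1@[33:34]
i=35 'c': node 5→6 (via fail)
i=36 'd': node 6→7
i=37 'b': node 7→10 (via fail)
i=38 'b': node 10→11
i=39 'e': node 11→12  emit P3@[39:39]
i=40 'b': node 12→13
i=41 'c': node 13→14
i=42 'c': node 14→15  emit P4@[37:42],P7@[41:42]
i=43 'c': node 15→20 (via fail)  emit P7@[42:43]
i=44 'c': node 20→20 (via fail)  emit P7@[43:44]
i=45 'c': node 20→20 (via fail)  emit P7@[44:45]
i=46 'b': node 20→21
i=47 'c': node 21→22
i=48 'b': node 22→23  emit P6@[44:48]
i=49 'e': node 23→4 (via fail)  emit P3@[49:49]
i=50 'd': node 4→5  emit P1@[49:50]
i=51 'e': node 5→4 (via fail)  emit P3@[51:51]
i=52 'c': node 4→6 (via fail)
i=53 'd': node 6→7
i=54 'a': node 7→8

Result: [[2,3],[3,5],[8,3],[9,5],[13,3],[16,4],[16,7],[22,7],[25,6],[26,3],[27,1],[29,3],[32,0],[32,7],[33,3],[34,1],[39,3],[42,4],[42,7],[43,7],[44,7],[45,7],[48,6],[49,3],[50,1],[51,3]]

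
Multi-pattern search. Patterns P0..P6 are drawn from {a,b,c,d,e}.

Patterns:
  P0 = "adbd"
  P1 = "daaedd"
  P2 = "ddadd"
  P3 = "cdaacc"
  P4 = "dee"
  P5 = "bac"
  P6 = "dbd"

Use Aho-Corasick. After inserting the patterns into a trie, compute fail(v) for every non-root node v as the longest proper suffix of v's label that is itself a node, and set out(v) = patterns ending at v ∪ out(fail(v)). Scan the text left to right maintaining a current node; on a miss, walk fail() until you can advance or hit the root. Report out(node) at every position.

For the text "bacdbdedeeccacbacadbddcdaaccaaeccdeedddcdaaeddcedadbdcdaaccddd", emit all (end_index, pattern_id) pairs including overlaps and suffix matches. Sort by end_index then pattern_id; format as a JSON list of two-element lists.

Build automaton:
Trie nodes:
  0='ε' goto a→1 b→23 c→15 d→5
  1='a' goto d→2
  2='ad' goto b→3
  3='adb' goto d→4
  4='adbd' goto ·  [P0 ends]
  5='d' goto a→6 b→26 d→11 e→21
  6='da' goto a→7
  7='daa' goto e→8
  8='daae' goto d→9
  9='daaed' goto d→10
  10='daaedd' goto ·  [P1 ends]
  11='dd' goto a→12
  12='dda' goto d→13
  13='ddad' goto d→14
  14='ddadd' goto ·  [P2 ends]
  15='c' goto d→16
  16='cd' goto a→17
  17='cda' goto a→18
  18='cdaa' goto c→19
  19='cdaac' goto c→20
  20='cdaacc' goto ·  [P3 ends]
  21='de' goto e→22
  22='dee' goto ·  [P4 ends]
  23='b' goto a→24
  24='ba' goto c→25
  25='bac' goto ·  [P5 ends]
  26='db' goto d→27
  27='dbd' goto ·  [P6 ends]

Failure links (BFS by depth):
  fail(1) 'a': from fail(0)=0 chase 'a': 0 ⇒ 0;  out=∅∪out(0)=∅
  fail(5) 'd': from fail(0)=0 chase 'd': 0 ⇒ 0;  out=∅∪out(0)=∅
  fail(15) 'c': from fail(0)=0 chase 'c': 0 ⇒ 0;  out=∅∪out(0)=∅
  fail(23) 'b': from fail(0)=0 chase 'b': 0 ⇒ 0;  out=∅∪out(0)=∅
  fail(2) 'ad': from fail(1)=0 chase 'd': 0 ⇒ 5;  out=∅∪out(5)=∅
  fail(6) 'da': from fail(5)=0 chase 'a': 0 ⇒ 1;  out=∅∪out(1)=∅
  fail(11) 'dd': from fail(5)=0 chase 'd': 0 ⇒ 5;  out=∅∪out(5)=∅
  fail(16) 'cd': from fail(15)=0 chase 'd': 0 ⇒ 5;  out=∅∪out(5)=∅
  fail(21) 'de': from fail(5)=0 chase 'e': 0 ⇒ 0;  out=∅∪out(0)=∅
  fail(24) 'ba': from fail(23)=0 chase 'a': 0 ⇒ 1;  out=∅∪out(1)=∅
  fail(26) 'db': from fail(5)=0 chase 'b': 0 ⇒ 23;  out=∅∪out(23)=∅
  fail(3) 'adb': from fail(2)=5 chase 'b': 5 ⇒ 26;  out=∅∪out(26)=∅
  fail(7) 'daa': from fail(6)=1 chase 'a': 1→0 ⇒ 1;  out=∅∪out(1)=∅
  fail(12) 'dda': from fail(11)=5 chase 'a': 5 ⇒ 6;  out=∅∪out(6)=∅
  fail(17) 'cda': from fail(16)=5 chase 'a': 5 ⇒ 6;  out=∅∪out(6)=∅
  fail(22) 'dee': from fail(21)=0 chase 'e': 0 ⇒ 0;  out={4}∪out(0)={4}
  fail(25) 'bac': from fail(24)=1 chase 'c': 1→0 ⇒ 15;  out={5}∪out(15)={5}
  fail(27) 'dbd': from fail(26)=23 chase 'd': 23→0 ⇒ 5;  out={6}∪out(5)={6}
  fail(4) 'adbd': from fail(3)=26 chase 'd': 26 ⇒ 27;  out={0}∪out(27)={0,6}
  fail(8) 'daae': from fail(7)=1 chase 'e': 1→0 ⇒ 0;  out=∅∪out(0)=∅
  fail(13) 'ddad': from fail(12)=6 chase 'd': 6→1 ⇒ 2;  out=∅∪out(2)=∅
  fail(18) 'cdaa': from fail(17)=6 chase 'a': 6 ⇒ 7;  out=∅∪out(7)=∅
  fail(9) 'daaed': from fail(8)=0 chase 'd': 0 ⇒ 5;  out=∅∪out(5)=∅
  fail(14) 'ddadd': from fail(13)=2 chase 'd': 2→5 ⇒ 11;  out={2}∪out(11)={2}
  fail(19) 'cdaac': from fail(18)=7 chase 'c': 7→1→0 ⇒ 15;  out=∅∪out(15)=∅
  fail(10) 'daaedd': from fail(9)=5 chase 'd': 5 ⇒ 11;  out={1}∪out(11)={1}
  fail(20) 'cdaacc': from fail(19)=15 chase 'c': 15→0 ⇒ 15;  out={3}∪out(15)={3}

Run:
pos 0 'b': at 23
pos 1 'a': at 24
pos 2 'c': at 25  ** P5@[0:2]
pos 3 'd': at 16 (fail-walked)
pos 4 'b': at 26 (fail-walked)
pos 5 'd': at 27  ** P6@[3:5]
pos 6 'e': at 21 (fail-walked)
pos 7 'd': at 5 (fail-walked)
pos 8 'e': at 21
pos 9 'e': at 22  ** P4@[7:9]
pos 10 'c': at 15 (fail-walked)
pos 11 'c': at 15 (fail-walked)
pos 12 'a': at 1 (fail-walked)
pos 13 'c': at 15 (fail-walked)
pos 14 'b': at 23 (fail-walked)
pos 15 'a': at 24
pos 16 'c': at 25  ** P5@[14:16]
pos 17 'a': at 1 (fail-walked)
pos 18 'd': at 2
pos 19 'b': at 3
pos 20 'd': at 4  ** P0@[17:20],P6@[18:20]
pos 21 'd': at 11 (fail-walked)
pos 22 'c': at 15 (fail-walked)
pos 23 'd': at 16
pos 24 'a': at 17
pos 25 'a': at 18
pos 26 'c': at 19
pos 27 'c': at 20  ** P3@[22:27]
pos 28 'a': at 1 (fail-walked)
pos 29 'a': at 1 (fail-walked)
pos 30 'e': at 0 (fail-walked)
pos 31 'c': at 15
pos 32 'c': at 15 (fail-walked)
pos 33 'd': at 16
pos 34 'e': at 21 (fail-walked)
pos 35 'e': at 22  ** P4@[33:35]
pos 36 'd': at 5 (fail-walked)
pos 37 'd': at 11
pos 38 'd': at 11 (fail-walked)
pos 39 'c': at 15 (fail-walked)
pos 40 'd': at 16
pos 41 'a': at 17
pos 42 'a': at 18
pos 43 'e': at 8 (fail-walked)
pos 44 'd': at 9
pos 45 'd': at 10  ** P1@[40:45]
pos 46 'c': at 15 (fail-walked)
pos 47 'e': at 0 (fail-walked)
pos 48 'd': at 5
pos 49 'a': at 6
pos 50 'd': at 2 (fail-walked)
pos 51 'b': at 3
pos 52 'd': at 4  ** P0@[49:52],P6@[50:52]
pos 53 'c': at 15 (fail-walked)
pos 54 'd': at 16
pos 55 'a': at 17
pos 56 'a': at 18
pos 57 'c': at 19
pos 58 'c': at 20  ** P3@[53:58]
pos 59 'd': at 16 (fail-walked)
pos 60 'd': at 11 (fail-walked)
pos 61 'd': at 11 (fail-walked)

Result: [[2,5],[5,6],[9,4],[16,5],[20,0],[20,6],[27,3],[35,4],[45,1],[52,0],[52,6],[58,3]]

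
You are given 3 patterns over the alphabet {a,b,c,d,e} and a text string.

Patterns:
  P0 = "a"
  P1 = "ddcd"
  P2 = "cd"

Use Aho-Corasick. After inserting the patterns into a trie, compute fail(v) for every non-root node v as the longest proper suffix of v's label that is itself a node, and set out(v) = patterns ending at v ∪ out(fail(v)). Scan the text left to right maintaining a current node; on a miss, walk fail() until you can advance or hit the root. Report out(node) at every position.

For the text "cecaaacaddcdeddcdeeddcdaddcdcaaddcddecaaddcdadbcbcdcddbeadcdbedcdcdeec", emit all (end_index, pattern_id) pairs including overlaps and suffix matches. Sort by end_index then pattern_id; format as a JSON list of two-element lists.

Build automaton:
Trie nodes:
  0='ε' goto a→1 c→6 d→2
  1='a' goto ·  [P0 ends]
  2='d' goto d→3
  3='dd' goto c→4
  4='ddc' goto d→5
  5='ddcd' goto ·  [P1 ends]
  6='c' goto d→7
  7='cd' goto ·  [P2 ends]

Failure links (BFS by depth):
  n1('a'): parent n0 fail=0; on 'a' 0 → fail=0;  out {0}∪∅={0}
  n2('d'): parent n0 fail=0; on 'd' 0 → fail=0;  out ∅∪∅=∅
  n6('c'): parent n0 fail=0; on 'c' 0 → fail=0;  out ∅∪∅=∅
  n3('dd'): parent n2 fail=0; on 'd' 0 → fail=2;  out ∅∪∅=∅
  n7('cd'): parent n6 fail=0; on 'd' 0 → fail=2;  out {2}∪∅={2}
  n4('ddc'): parent n3 fail=2; on 'c' 2→0 → fail=6;  out ∅∪∅=∅
  n5('ddcd'): parent n4 fail=6; on 'd' 6 → fail=7;  out {1}∪{2}={1,2}

Scan:
i=0 'c': node 0→6
i=1 'e': node 6→0 (fail-walked)
i=2 'c': node 0→6
i=3 'a': node 6→1 (fail-walked)  ** P0@[3:3]
i=4 'a': node 1→1 (fail-walked)  ** P0@[4:4]
i=5 'a': node 1→1 (fail-walked)  ** P0@[5:5]
i=6 'c': node 1→6 (fail-walked)
i=7 'a': node 6→1 (fail-walked)  ** P0@[7:7]
i=8 'd': node 1→2 (fail-walked)
i=9 'd': node 2→3
i=10 'c': node 3→4
i=11 'd': node 4→5  ** P1@[8:11],P2@[10:11]
i=12 'e': node 5→0 (fail-walked)
i=13 'd': node 0→2
i=14 'd': node 2→3
i=15 'c': node 3→4
i=16 'd': node 4→5  ** P1@[13:16],P2@[15:16]
i=17 'e': node 5→0 (fail-walked)
i=18 'e': node 0→0
i=19 'd': node 0→2
i=20 'd': node 2→3
i=21 'c': node 3→4
i=22 'd': node 4→5  ** P1@[19:22],P2@[21:22]
i=23 'a': node 5→1 (fail-walked)  ** P0@[23:23]
i=24 'd': node 1→2 (fail-walked)
i=25 'd': node 2→3
i=26 'c': node 3→4
i=27 'd': node 4→5  ** P1@[24:27],P2@[26:27]
i=28 'c': node 5→6 (fail-walked)
i=29 'a': node 6→1 (fail-walked)  ** P0@[29:29]
i=30 'a': node 1→1 (fail-walked)  ** P0@[30:30]
i=31 'd': node 1→2 (fail-walked)
i=32 'd': node 2→3
i=33 'c': node 3→4
i=34 'd': node 4→5  ** P1@[31:34],P2@[33:34]
i=35 'd': node 5→3 (fail-walked)
i=36 'e': node 3→0 (fail-walked)
i=37 'c': node 0→6
i=38 'a': node 6→1 (fail-walked)  ** P0@[38:38]
i=39 'a': node 1→1 (fail-walked)  ** P0@[39:39]
i=40 'd': node 1→2 (fail-walked)
i=41 'd': node 2→3
i=42 'c': node 3→4
i=43 'd': node 4→5  ** P1@[40:43],P2@[42:43]
i=44 'a': node 5→1 (fail-walked)  ** P0@[44:44]
i=45 'd': node 1→2 (fail-walked)
i=46 'b': node 2→0 (fail-walked)
i=47 'c': node 0→6
i=48 'b': node 6→0 (fail-walked)
i=49 'c': node 0→6
i=50 'd': node 6→7  ** P2@[49:50]
i=51 'c': node 7→6 (fail-walked)
i=52 'd': node 6→7  ** P2@[51:52]
i=53 'd': node 7→3 (fail-walked)
i=54 'b': node 3→0 (fail-walked)
i=55 'e': node 0→0
i=56 'a': node 0→1  ** P0@[56:56]
i=57 'd': node 1→2 (fail-walked)
i=58 'c': node 2→6 (fail-walked)
i=59 'd': node 6→7  ** P2@[58:59]
i=60 'b': node 7→0 (fail-walked)
i=61 'e': node 0→0
i=62 'd': node 0→2
i=63 'c': node 2→6 (fail-walked)
i=64 'd': node 6→7  ** P2@[63:64]
i=65 'c': node 7→6 (fail-walked)
i=66 'd': node 6→7  ** P2@[65:66]
i=67 'e': node 7→0 (fail-walked)
i=68 'e': node 0→0
i=69 'c': node 0→6

All matches (sorted): [[3,0],[4,0],[5,0],[7,0],[11,1],[11,2],[16,1],[16,2],[22,1],[22,2],[23,0],[27,1],[27,2],[29,0],[30,0],[34,1],[34,2],[38,0],[39,0],[43,1],[43,2],[44,0],[50,2],[52,2],[56,0],[59,2],[64,2],[66,2]]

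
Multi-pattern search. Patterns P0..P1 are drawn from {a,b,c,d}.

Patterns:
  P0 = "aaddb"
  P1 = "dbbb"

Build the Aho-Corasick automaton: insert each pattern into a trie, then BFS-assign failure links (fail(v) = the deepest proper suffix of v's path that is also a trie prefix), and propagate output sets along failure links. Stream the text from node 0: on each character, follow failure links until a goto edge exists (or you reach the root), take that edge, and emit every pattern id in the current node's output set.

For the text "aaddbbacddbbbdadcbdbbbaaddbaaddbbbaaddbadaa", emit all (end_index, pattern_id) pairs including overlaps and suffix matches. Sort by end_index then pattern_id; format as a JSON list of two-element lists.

Build automaton:
Trie (insert patterns):
  0='ε' goto a→1 d→6
  1='a' goto a→2
  2='aa' goto d→3
  3='aad' goto d→4
  4='aadd' goto b→5
  5='aaddb' goto ·  ←P0
  6='d' goto b→7
  7='db' goto b→8
  8='dbb' goto b→9
  9='dbbb' goto ·  ←P1

Failure links (BFS by depth):
  fail(1) 'a': from fail(0)=0 chase 'a': 0 ⇒ 0;  out=∅∪out(0)=∅
  fail(6) 'd': from fail(0)=0 chase 'd': 0 ⇒ 0;  out=∅∪out(0)=∅
  fail(2) 'aa': from fail(1)=0 chase 'a': 0 ⇒ 1;  out=∅∪out(1)=∅
  fail(7) 'db': from fail(6)=0 chase 'b': 0 ⇒ 0;  out=∅∪out(0)=∅
  fail(3) 'aad': from fail(2)=1 chase 'd': 1→0 ⇒ 6;  out=∅∪out(6)=∅
  fail(8) 'dbb': from fail(7)=0 chase 'b': 0 ⇒ 0;  out=∅∪out(0)=∅
  fail(4) 'aadd': from fail(3)=6 chase 'd': 6→0 ⇒ 6;  out=∅∪out(6)=∅
  fail(9) 'dbbb': from fail(8)=0 chase 'b': 0 ⇒ 0;  out={1}∪out(0)={1}
  fail(5) 'aaddb': from fail(4)=6 chase 'b': 6 ⇒ 7;  out={0}∪out(7)={0}

Run:
[0] read 'a'  n0⇒n1
[1] read 'a'  n1⇒n2
[2] read 'd'  n2⇒n3
[3] read 'd'  n3⇒n4
[4] read 'b'  n4⇒n5  ** P0@[0:4]
[5] read 'b'  n5⇒n8 ·f
[6] read 'a'  n8⇒n1 ·f
[7] read 'c'  n1⇒n0 ·f
[8] read 'd'  n0⇒n6
[9] read 'd'  n6⇒n6 ·f
[10] read 'b'  n6⇒n7
[11] read 'b'  n7⇒n8
[12] read 'b'  n8⇒n9  ** P1@[9:12]
[13] read 'd'  n9⇒n6 ·f
[14] read 'a'  n6⇒n1 ·f
[15] read 'd'  n1⇒n6 ·f
[16] read 'c'  n6⇒n0 ·f
[17] read 'b'  n0⇒n0
[18] read 'd'  n0⇒n6
[19] read 'b'  n6⇒n7
[20] read 'b'  n7⇒n8
[21] read 'b'  n8⇒n9  ** P1@[18:21]
[22] read 'a'  n9⇒n1 ·f
[23] read 'a'  n1⇒n2
[24] read 'd'  n2⇒n3
[25] read 'd'  n3⇒n4
[26] read 'b'  n4⇒n5  ** P0@[22:26]
[27] read 'a'  n5⇒n1 ·f
[28] read 'a'  n1⇒n2
[29] read 'd'  n2⇒n3
[30] read 'd'  n3⇒n4
[31] read 'b'  n4⇒n5  ** P0@[27:31]
[32] read 'b'  n5⇒n8 ·f
[33] read 'b'  n8⇒n9  ** P1@[30:33]
[34] read 'a'  n9⇒n1 ·f
[35] read 'a'  n1⇒n2
[36] read 'd'  n2⇒n3
[37] read 'd'  n3⇒n4
[38] read 'b'  n4⇒n5  ** P0@[34:38]
[39] read 'a'  n5⇒n1 ·f
[40] read 'd'  n1⇒n6 ·f
[41] read 'a'  n6⇒n1 ·f
[42] read 'a'  n1⇒n2

Matches: [[4,0],[12,1],[21,1],[26,0],[31,0],[33,1],[38,0]]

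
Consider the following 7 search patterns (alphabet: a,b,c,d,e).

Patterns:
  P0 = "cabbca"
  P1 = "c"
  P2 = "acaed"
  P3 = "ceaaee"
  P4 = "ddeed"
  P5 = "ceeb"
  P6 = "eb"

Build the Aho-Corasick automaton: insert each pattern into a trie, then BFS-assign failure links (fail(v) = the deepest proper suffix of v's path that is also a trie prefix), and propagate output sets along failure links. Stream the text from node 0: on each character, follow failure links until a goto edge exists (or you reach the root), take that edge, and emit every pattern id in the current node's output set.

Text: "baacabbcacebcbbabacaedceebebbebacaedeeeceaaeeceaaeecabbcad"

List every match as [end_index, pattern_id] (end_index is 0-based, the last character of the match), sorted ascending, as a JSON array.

Build automaton:
Trie nodes:
  n0 'ε': a→7 c→1 d→17 e→24
  n1 'c': a→2 e→12  [P1 ends]
  n2 'ca': b→3
  n3 'cab': b→4
  n4 'cabb': c→5
  n5 'cabbc': a→6
  n6 'cabbca': ·  [P0 ends]
  n7 'a': c→8
  n8 'ac': a→9
  n9 'aca': e→10
  n10 'acae': d→11
  n11 'acaed': ·  [P2 ends]
  n12 'ce': a→13 e→22
  n13 'cea': a→14
  n14 'ceaa': e→15
  n15 'ceaae': e→16
  n16 'ceaaee': ·  [P3 ends]
  n17 'd': d→18
  n18 'dd': e→19
  n19 'dde': e→20
  n20 'ddee': d→21
  n21 'ddeed': ·  [P4 ends]
  n22 'cee': b→23
  n23 'ceeb': ·  [P5 ends]
  n24 'e': b→25
  n25 'eb': ·  [P6 ends]

Failure links (BFS by depth):
  fail(1) 'c': from fail(0)=0 chase 'c': 0 ⇒ 0;  out={1}∪out(0)={1}
  fail(7) 'a': from fail(0)=0 chase 'a': 0 ⇒ 0;  out=∅∪out(0)=∅
  fail(17) 'd': from fail(0)=0 chase 'd': 0 ⇒ 0;  out=∅∪out(0)=∅
  fail(24) 'e': from fail(0)=0 chase 'e': 0 ⇒ 0;  out=∅∪out(0)=∅
  fail(2) 'ca': from fail(1)=0 chase 'a': 0 ⇒ 7;  out=∅∪out(7)=∅
  fail(8) 'ac': from fail(7)=0 chase 'c': 0 ⇒ 1;  out=∅∪out(1)={1}
  fail(12) 'ce': from fail(1)=0 chase 'e': 0 ⇒ 24;  out=∅∪out(24)=∅
  fail(18) 'dd': from fail(17)=0 chase 'd': 0 ⇒ 17;  out=∅∪out(17)=∅
  fail(25) 'eb': from fail(24)=0 chase 'b': 0 ⇒ 0;  out={6}∪out(0)={6}
  fail(3) 'cab': from fail(2)=7 chase 'b': 7→0 ⇒ 0;  out=∅∪out(0)=∅
  fail(9) 'aca': from fail(8)=1 chase 'a': 1 ⇒ 2;  out=∅∪out(2)=∅
  fail(13) 'cea': from fail(12)=24 chase 'a': 24→0 ⇒ 7;  out=∅∪out(7)=∅
  fail(19) 'dde': from fail(18)=17 chase 'e': 17→0 ⇒ 24;  out=∅∪out(24)=∅
  fail(22) 'cee': from fail(12)=24 chase 'e': 24→0 ⇒ 24;  out=∅∪out(24)=∅
  fail(4) 'cabb': from fail(3)=0 chase 'b': 0 ⇒ 0;  out=∅∪out(0)=∅
  fail(10) 'acae': from fail(9)=2 chase 'e': 2→7→0 ⇒ 24;  out=∅∪out(24)=∅
  fail(14) 'ceaa': from fail(13)=7 chase 'a': 7→0 ⇒ 7;  out=∅∪out(7)=∅
  fail(20) 'ddee': from fail(19)=24 chase 'e': 24→0 ⇒ 24;  out=∅∪out(24)=∅
  fail(23) 'ceeb': from fail(22)=24 chase 'b': 24 ⇒ 25;  out={5}∪out(25)={5,6}
  fail(5) 'cabbc': from fail(4)=0 chase 'c': 0 ⇒ 1;  out=∅∪out(1)={1}
  fail(11) 'acaed': from fail(10)=24 chase 'd': 24→0 ⇒ 17;  out={2}∪out(17)={2}
  fail(15) 'ceaae': from fail(14)=7 chase 'e': 7→0 ⇒ 24;  out=∅∪out(24)=∅
  fail(21) 'ddeed': from fail(20)=24 chase 'd': 24→0 ⇒ 17;  out={4}∪out(17)={4}
  fail(6) 'cabbca': from fail(5)=1 chase 'a': 1 ⇒ 2;  out={0}∪out(2)={0}
  fail(16) 'ceaaee': from fail(15)=24 chase 'e': 24→0 ⇒ 24;  out={3}∪out(24)={3}

Text stream:
pos 0 'b': at 0
pos 1 'a': at 7
pos 2 'a': at 7 (fail-walked)
pos 3 'c': at 8  → match P1@[3:3]
pos 4 'a': at 9
pos 5 'b': at 3 (fail-walked)
pos 6 'b': at 4
pos 7 'c': at 5  → match P1@[7:7]
pos 8 'a': at 6  → match P0@[3:8]
pos 9 'c': at 8 (fail-walked)  → match P1@[9:9]
pos 10 'e': at 12 (fail-walked)
pos 11 'b': at 25 (fail-walked)  → match P6@[10:11]
pos 12 'c': at 1 (fail-walked)  → match P1@[12:12]
pos 13 'b': at 0 (fail-walked)
pos 14 'b': at 0
pos 15 'a': at 7
pos 16 'b': at 0 (fail-walked)
pos 17 'a': at 7
pos 18 'c': at 8  → match P1@[18:18]
pos 19 'a': at 9
pos 20 'e': at 10
pos 21 'd': at 11  → match P2@[17:21]
pos 22 'c': at 1 (fail-walked)  → match P1@[22:22]
pos 23 'e': at 12
pos 24 'e': at 22
pos 25 'b': at 23  → match P5@[22:25],P6@[24:25]
pos 26 'e': at 24 (fail-walked)
pos 27 'b': at 25  → match P6@[26:27]
pos 28 'b': at 0 (fail-walked)
pos 29 'e': at 24
pos 30 'b': at 25  → match P6@[29:30]
pos 31 'a': at 7 (fail-walked)
pos 32 'c': at 8  → match P1@[32:32]
pos 33 'a': at 9
pos 34 'e': at 10
pos 35 'd': at 11  → match P2@[31:35]
pos 36 'e': at 24 (fail-walked)
pos 37 'e': at 24 (fail-walked)
pos 38 'e': at 24 (fail-walked)
pos 39 'c': at 1 (fail-walked)  → match P1@[39:39]
pos 40 'e': at 12
pos 41 'a': at 13
pos 42 'a': at 14
pos 43 'e': at 15
pos 44 'e': at 16  → match P3@[39:44]
pos 45 'c': at 1 (fail-walked)  → match P1@[45:45]
pos 46 'e': at 12
pos 47 'a': at 13
pos 48 'a': at 14
pos 49 'e': at 15
pos 50 'e': at 16  → match P3@[45:50]
pos 51 'c': at 1 (fail-walked)  → match P1@[51:51]
pos 52 'a': at 2
pos 53 'b': at 3
pos 54 'b': at 4
pos 55 'c': at 5  → match P1@[55:55]
pos 56 'a': at 6  → match P0@[51:56]
pos 57 'd': at 17 (fail-walked)

Result: [[3,1],[7,1],[8,0],[9,1],[11,6],[12,1],[18,1],[21,2],[22,1],[25,5],[25,6],[27,6],[30,6],[32,1],[35,2],[39,1],[44,3],[45,1],[50,3],[51,1],[55,1],[56,0]]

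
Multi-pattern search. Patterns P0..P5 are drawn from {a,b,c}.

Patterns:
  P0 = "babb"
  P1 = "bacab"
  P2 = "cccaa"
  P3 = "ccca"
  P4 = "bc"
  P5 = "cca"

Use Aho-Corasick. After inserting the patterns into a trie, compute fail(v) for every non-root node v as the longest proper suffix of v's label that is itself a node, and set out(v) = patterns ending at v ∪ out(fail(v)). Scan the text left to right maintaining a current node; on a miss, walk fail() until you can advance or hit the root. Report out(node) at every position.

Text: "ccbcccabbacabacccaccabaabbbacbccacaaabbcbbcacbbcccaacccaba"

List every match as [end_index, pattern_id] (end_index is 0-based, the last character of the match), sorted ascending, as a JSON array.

Construct AC machine:
Trie nodes:
  0='ε' goto b→1 c→8
  1='b' goto a→2 c→13
  2='ba' goto b→3 c→5
  3='bab' goto b→4
  4='babb' goto ·  ←P0
  5='bac' goto a→6
  6='baca' goto b→7
  7='bacab' goto ·  ←P1
  8='c' goto c→9
  9='cc' goto a→14 c→10
  10='ccc' goto a→11
  11='ccca' goto a→12  ←P3
  12='cccaa' goto ·  ←P2
  13='bc' goto ·  ←P4
  14='cca' goto ·  ←P5

Failure links (BFS by depth):
  fail(1) 'b': from fail(0)=0 chase 'b': 0 ⇒ 0;  out=∅∪out(0)=∅
  fail(8) 'c': from fail(0)=0 chase 'c': 0 ⇒ 0;  out=∅∪out(0)=∅
  fail(2) 'ba': from fail(1)=0 chase 'a': 0 ⇒ 0;  out=∅∪out(0)=∅
  fail(9) 'cc': from fail(8)=0 chase 'c': 0 ⇒ 8;  out=∅∪out(8)=∅
  fail(13) 'bc': from fail(1)=0 chase 'c': 0 ⇒ 8;  out={4}∪out(8)={4}
  fail(3) 'bab': from fail(2)=0 chase 'b': 0 ⇒ 1;  out=∅∪out(1)=∅
  fail(5) 'bac': from fail(2)=0 chase 'c': 0 ⇒ 8;  out=∅∪out(8)=∅
  fail(10) 'ccc': from fail(9)=8 chase 'c': 8 ⇒ 9;  out=∅∪out(9)=∅
  fail(14) 'cca': from fail(9)=8 chase 'a': 8→0 ⇒ 0;  out={5}∪out(0)={5}
  fail(4) 'babb': from fail(3)=1 chase 'b': 1→0 ⇒ 1;  out={0}∪out(1)={0}
  fail(6) 'baca': from fail(5)=8 chase 'a': 8→0 ⇒ 0;  out=∅∪out(0)=∅
  fail(11) 'ccca': from fail(10)=9 chase 'a': 9 ⇒ 14;  out={3}∪out(14)={3,5}
  fail(7) 'bacab': from fail(6)=0 chase 'b': 0 ⇒ 1;  out={1}∪out(1)={1}
  fail(12) 'cccaa': from fail(11)=14 chase 'a': 14→0 ⇒ 0;  out={2}∪out(0)={2}

Scan:
i=0 'c': node 0→8
i=1 'c': node 8→9
i=2 'b': node 9→1 ·f
i=3 'c': node 1→13  → match P4@[2:3]
i=4 'c': node 13→9 ·f
i=5 'c': node 9→10
i=6 'a': node 10→11  → match P3@[3:6],P5@[4:6]
i=7 'b': node 11→1 ·f
i=8 'b': node 1→1 ·f
i=9 'a': node 1→2
i=10 'c': node 2→5
i=11 'a': node 5→6
i=12 'b': node 6→7  → match P1@[8:12]
i=13 'a': node 7→2 ·f
i=14 'c': node 2→5
i=15 'c': node 5→9 ·f
i=16 'c': node 9→10
i=17 'a': node 10→11  → match P3@[14:17],P5@[15:17]
i=18 'c': node 11→8 ·f
i=19 'c': node 8→9
i=20 'a': node 9→14  → match P5@[18:20]
i=21 'b': node 14→1 ·f
i=22 'a': node 1→2
i=23 'a': node 2→0 ·f
i=24 'b': node 0→1
i=25 'b': node 1→1 ·f
i=26 'b': node 1→1 ·f
i=27 'a': node 1→2
i=28 'c': node 2→5
i=29 'b': node 5→1 ·f
i=30 'c': node 1→13  → match P4@[29:30]
i=31 'c': node 13→9 ·f
i=32 'a': node 9→14  → match P5@[30:32]
i=33 'c': node 14→8 ·f
i=34 'a': node 8→0 ·f
i=35 'a': node 0→0
i=36 'a': node 0→0
i=37 'b': node 0→1
i=38 'b': node 1→1 ·f
i=39 'c': node 1→13  → match P4@[38:39]
i=40 'b': node 13→1 ·f
i=41 'b': node 1→1 ·f
i=42 'c': node 1→13  → match P4@[41:42]
i=43 'a': node 13→0 ·f
i=44 'c': node 0→8
i=45 'b': node 8→1 ·f
i=46 'b': node 1→1 ·f
i=47 'c': node 1→13  → match P4@[46:47]
i=48 'c': node 13→9 ·f
i=49 'c': node 9→10
i=50 'a': node 10→11  → match P3@[47:50],P5@[48:50]
i=51 'a': node 11→12  → match P2@[47:51]
i=52 'c': node 12→8 ·f
i=53 'c': node 8→9
i=54 'c': node 9→10
i=55 'a': node 10→11  → match P3@[52:55],P5@[53:55]
i=56 'b': node 11→1 ·f
i=57 'a': node 1→2

Result: [[3,4],[6,3],[6,5],[12,1],[17,3],[17,5],[20,5],[30,4],[32,5],[39,4],[42,4],[47,4],[50,3],[50,5],[51,2],[55,3],[55,5]]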